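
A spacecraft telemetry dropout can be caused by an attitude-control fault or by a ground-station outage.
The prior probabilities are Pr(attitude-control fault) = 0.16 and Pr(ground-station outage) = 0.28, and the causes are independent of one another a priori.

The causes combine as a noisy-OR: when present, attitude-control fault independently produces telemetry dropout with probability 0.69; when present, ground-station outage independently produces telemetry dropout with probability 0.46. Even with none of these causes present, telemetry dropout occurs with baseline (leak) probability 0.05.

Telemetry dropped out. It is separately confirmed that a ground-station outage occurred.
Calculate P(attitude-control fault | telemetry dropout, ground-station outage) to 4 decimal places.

Under noisy-OR, P(telemetry dropout | causes) = 1 − (1−0.05)·∏(1−qᵢ) over the active causes.
Numerator (weight on configurations with attitude-control fault): 0.84097·0.16 = 0.134555
The normalizing constant is 0.487·0.84 + 0.84097·0.16 = 0.543635
P(attitude-control fault | telemetry dropout, ground-station outage) = 0.134555/0.543635 ≈ 0.2475

P(attitude-control fault | telemetry dropout, ground-station outage) ≈ 0.2475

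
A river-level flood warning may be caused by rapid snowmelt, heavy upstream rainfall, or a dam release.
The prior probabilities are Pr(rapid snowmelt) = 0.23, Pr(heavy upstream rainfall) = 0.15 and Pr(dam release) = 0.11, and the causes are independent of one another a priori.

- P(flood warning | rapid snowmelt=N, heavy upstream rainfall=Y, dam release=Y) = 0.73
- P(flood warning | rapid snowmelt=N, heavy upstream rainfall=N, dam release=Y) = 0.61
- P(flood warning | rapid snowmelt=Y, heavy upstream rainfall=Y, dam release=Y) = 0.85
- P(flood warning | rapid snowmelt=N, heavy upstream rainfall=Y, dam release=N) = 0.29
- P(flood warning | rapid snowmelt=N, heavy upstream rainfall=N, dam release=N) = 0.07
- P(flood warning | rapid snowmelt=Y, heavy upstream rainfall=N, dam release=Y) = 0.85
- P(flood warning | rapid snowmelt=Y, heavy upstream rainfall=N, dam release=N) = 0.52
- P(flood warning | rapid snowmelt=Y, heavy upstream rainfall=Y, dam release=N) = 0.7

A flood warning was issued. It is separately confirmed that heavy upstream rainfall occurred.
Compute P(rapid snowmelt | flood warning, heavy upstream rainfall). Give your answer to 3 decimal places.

P(rapid snowmelt | flood warning, heavy upstream rainfall) ≈ 0.387

P(flood warning | heavy upstream rainfall) = 0.29×0.77×0.89 + 0.73×0.77×0.11 + 0.7×0.23×0.89 + 0.85×0.23×0.11 = 0.198737 + 0.061831 + 0.143290 + 0.021505 = 0.425363
Of this, 0.164795 comes from 0.143290 + 0.021505 (the rapid snowmelt=true cases).
P(rapid snowmelt | flood warning, heavy upstream rainfall) = 0.164795 / 0.425363 ≈ 0.387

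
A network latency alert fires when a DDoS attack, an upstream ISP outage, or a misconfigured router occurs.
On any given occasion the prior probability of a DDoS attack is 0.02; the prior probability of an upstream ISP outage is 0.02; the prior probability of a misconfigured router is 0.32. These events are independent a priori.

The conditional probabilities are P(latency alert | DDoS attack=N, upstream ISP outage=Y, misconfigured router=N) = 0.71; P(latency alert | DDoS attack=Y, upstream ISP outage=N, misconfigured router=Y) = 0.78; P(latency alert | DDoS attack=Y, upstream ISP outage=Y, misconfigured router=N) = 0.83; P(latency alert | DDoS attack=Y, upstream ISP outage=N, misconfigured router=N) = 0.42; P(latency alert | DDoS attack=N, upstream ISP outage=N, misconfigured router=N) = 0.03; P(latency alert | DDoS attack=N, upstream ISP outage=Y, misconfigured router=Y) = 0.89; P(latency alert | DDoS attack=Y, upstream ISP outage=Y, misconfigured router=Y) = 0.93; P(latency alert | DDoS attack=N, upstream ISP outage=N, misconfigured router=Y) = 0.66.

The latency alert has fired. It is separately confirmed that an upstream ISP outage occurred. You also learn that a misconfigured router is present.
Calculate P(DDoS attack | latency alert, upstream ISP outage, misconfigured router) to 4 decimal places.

P(DDoS attack | latency alert, upstream ISP outage, misconfigured router) ≈ 0.0209

Numerator (weight on configurations with DDoS attack): 0.93*0.02 = 0.018600
Denominator P(latency alert | upstream ISP outage, misconfigured router): 0.89*0.98 + 0.93*0.02 = 0.890800
P(DDoS attack | latency alert, upstream ISP outage, misconfigured router) = 0.018600/0.890800 ≈ 0.0209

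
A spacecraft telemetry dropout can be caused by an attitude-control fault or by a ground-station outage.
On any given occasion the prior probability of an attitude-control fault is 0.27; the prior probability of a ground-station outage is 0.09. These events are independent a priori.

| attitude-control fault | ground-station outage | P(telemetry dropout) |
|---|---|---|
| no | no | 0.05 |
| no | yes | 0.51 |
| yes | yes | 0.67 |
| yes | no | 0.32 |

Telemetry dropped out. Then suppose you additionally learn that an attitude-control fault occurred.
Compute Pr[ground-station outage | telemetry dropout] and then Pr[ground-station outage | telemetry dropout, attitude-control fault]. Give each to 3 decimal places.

By total probability over the 4 (attitude-control fault, ground-station outage) configurations:
  P(telemetry dropout) = 0.05*0.73*0.91 + 0.51*0.73*0.09 + 0.32*0.27*0.91 + 0.67*0.27*0.09
        = 0.033215 + 0.033507 + 0.078624 + 0.016281 = 0.161627
Keeping only the ground-station outage-present terms gives 0.049788, so
  P(ground-station outage | telemetry dropout) = 0.049788 / 0.161627 ≈ 0.308

Now also conditioning on attitude-control fault=true:
P(telemetry dropout | attitude-control fault) = 0.32×0.91 + 0.67×0.09 = 0.291200 + 0.060300 = 0.351500
The ground-station outage-present share is 0.67×0.09 = 0.060300.
So P(ground-station outage | telemetry dropout, attitude-control fault) = 0.060300/0.351500 ≈ 0.172.

Pr[ground-station outage | telemetry dropout] ≈ 0.308; Pr[ground-station outage | telemetry dropout, attitude-control fault] ≈ 0.172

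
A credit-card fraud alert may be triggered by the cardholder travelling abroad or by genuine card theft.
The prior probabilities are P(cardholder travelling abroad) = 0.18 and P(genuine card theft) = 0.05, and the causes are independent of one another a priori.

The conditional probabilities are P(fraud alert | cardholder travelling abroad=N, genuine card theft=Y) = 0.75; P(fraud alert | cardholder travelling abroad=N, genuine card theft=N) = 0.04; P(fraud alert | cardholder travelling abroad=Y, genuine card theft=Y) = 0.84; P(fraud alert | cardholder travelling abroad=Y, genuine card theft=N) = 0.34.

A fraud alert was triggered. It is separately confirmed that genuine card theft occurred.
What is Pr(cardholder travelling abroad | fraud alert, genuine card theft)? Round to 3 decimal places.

Pr(cardholder travelling abroad | fraud alert, genuine card theft) ≈ 0.197

P(fraud alert | genuine card theft) = 0.75×0.82 + 0.84×0.18 = 0.615000 + 0.151200 = 0.766200
Of this, 0.151200 comes from 0.84×0.18 (the cardholder travelling abroad=true cases).
Hence the posterior is 0.151200/0.766200 ≈ 0.197.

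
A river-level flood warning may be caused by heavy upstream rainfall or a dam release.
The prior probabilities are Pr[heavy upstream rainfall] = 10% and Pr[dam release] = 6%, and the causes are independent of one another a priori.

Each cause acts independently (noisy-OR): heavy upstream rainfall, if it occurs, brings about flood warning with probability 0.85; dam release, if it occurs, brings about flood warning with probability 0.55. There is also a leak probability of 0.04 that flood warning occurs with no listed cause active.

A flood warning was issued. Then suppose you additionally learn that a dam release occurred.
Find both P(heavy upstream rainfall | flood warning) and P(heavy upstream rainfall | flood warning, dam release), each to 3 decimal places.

Under noisy-OR, P(flood warning | causes) = 1 − (1−0.04)·∏(1−qᵢ) over the active causes.
Sum P(flood warning|·) weighted by the priors over the 4 (heavy upstream rainfall, dam release) configurations:
  P(flood warning) = 0.04*0.9*0.94 + 0.568*0.9*0.06 + 0.856*0.1*0.94 + 0.9352*0.1*0.06
        = 0.033840 + 0.030672 + 0.080464 + 0.005611 = 0.150587
The terms with heavy upstream rainfall present sum to 0.086075, so
  P(heavy upstream rainfall | flood warning) = 0.086075 / 0.150587 ≈ 0.572

With the extra evidence:
Weight on heavy upstream rainfall=true, given the evidence: 0.9352*0.1 = 0.093520
The normalizing constant is 0.568*0.9 + 0.9352*0.1 = 0.604720
Posterior = 0.093520 / 0.604720 ≈ 0.155
Conditioning on dam release lowers the posterior on heavy upstream rainfall: the classic explaining-away effect in a common-effect structure.

P(heavy upstream rainfall | flood warning) ≈ 0.572; P(heavy upstream rainfall | flood warning, dam release) ≈ 0.155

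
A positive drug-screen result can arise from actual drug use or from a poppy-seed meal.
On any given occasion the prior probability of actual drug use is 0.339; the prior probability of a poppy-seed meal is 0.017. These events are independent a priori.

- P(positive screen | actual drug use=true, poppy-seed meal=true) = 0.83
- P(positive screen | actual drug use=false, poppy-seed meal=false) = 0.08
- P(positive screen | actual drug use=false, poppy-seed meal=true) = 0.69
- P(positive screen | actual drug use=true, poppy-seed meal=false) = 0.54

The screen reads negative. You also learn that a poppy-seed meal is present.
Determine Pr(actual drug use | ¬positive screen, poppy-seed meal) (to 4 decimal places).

Pr(actual drug use | ¬positive screen, poppy-seed meal) ≈ 0.2195

Enumerate both values of actual drug use and weight by the priors:
  P(¬positive screen | poppy-seed meal) = 0.31*0.661 + 0.17*0.339
        = 0.204910 + 0.057630 = 0.262540
The terms with actual drug use present sum to 0.057630, so
  P(actual drug use | ¬positive screen, poppy-seed meal) = 0.057630 / 0.262540 ≈ 0.2195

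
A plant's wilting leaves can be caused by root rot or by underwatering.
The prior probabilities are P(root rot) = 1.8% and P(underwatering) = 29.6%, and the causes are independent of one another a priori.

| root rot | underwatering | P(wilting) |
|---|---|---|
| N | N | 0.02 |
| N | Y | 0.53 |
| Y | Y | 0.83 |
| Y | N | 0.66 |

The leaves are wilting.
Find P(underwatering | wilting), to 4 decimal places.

Enumerate the 4 (root rot, underwatering) configurations and weight by the priors:
  P(wilting) = 0.02*0.982*0.704 + 0.53*0.982*0.296 + 0.66*0.018*0.704 + 0.83*0.018*0.296
        = 0.013827 + 0.154056 + 0.008364 + 0.004422 = 0.180669
Configurations with underwatering contribute 0.158478, so
  P(underwatering | wilting) = 0.158478 / 0.180669 ≈ 0.8772

P(underwatering | wilting) ≈ 0.8772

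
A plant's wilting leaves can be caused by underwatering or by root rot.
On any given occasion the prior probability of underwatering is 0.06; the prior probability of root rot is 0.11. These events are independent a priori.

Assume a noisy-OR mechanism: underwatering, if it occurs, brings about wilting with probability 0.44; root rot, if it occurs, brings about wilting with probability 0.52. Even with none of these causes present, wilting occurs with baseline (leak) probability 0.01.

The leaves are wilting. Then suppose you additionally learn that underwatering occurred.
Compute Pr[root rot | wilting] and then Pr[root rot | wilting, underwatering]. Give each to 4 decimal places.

Pr[root rot | wilting] ≈ 0.6476; Pr[root rot | wilting, underwatering] ≈ 0.1691

Under noisy-OR, P(wilting | causes) = 1 − (1−0.01)·∏(1−qᵢ) over the active causes.
Weight on root rot=true, given the evidence: 0.054264 + 0.004844 = 0.059108
The normalizing constant is 0.01*0.94*0.89 + 0.5248*0.94*0.11 + 0.4456*0.06*0.89 + 0.733888*0.06*0.11 = 0.091269
Posterior = 0.059108 / 0.091269 ≈ 0.6476

With the extra evidence:
By total probability over both values of root rot:
  P(wilting | underwatering) = 0.4456*0.89 + 0.733888*0.11
        = 0.396584 + 0.080728 = 0.477312
Configurations with root rot contribute 0.080728, so
  P(root rot | wilting, underwatering) = 0.080728 / 0.477312 ≈ 0.1691
Conditioning on underwatering lowers the posterior on root rot: the classic explaining-away effect in a common-effect structure.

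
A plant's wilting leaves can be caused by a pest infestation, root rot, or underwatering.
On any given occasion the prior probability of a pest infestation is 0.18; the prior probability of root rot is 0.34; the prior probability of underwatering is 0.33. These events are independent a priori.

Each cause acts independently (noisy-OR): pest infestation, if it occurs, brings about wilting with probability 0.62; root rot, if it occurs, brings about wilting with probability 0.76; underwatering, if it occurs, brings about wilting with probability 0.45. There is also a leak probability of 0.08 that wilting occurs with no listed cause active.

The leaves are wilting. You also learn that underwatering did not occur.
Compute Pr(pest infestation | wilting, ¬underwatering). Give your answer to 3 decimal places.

Under noisy-OR, P(wilting | causes) = 1 − (1−0.08)·∏(1−qᵢ) over the active causes.
Enumerate the 4 (pest infestation, root rot) configurations and weight by the priors:
  P(wilting | ¬underwatering) = 0.08×0.82×0.66 + 0.7792×0.82×0.34 + 0.6504×0.18×0.66 + 0.916096×0.18×0.34
        = 0.043296 + 0.217241 + 0.077268 + 0.056065 = 0.393870
Configurations with pest infestation contribute 0.133333, so
  P(pest infestation | wilting, ¬underwatering) = 0.133333 / 0.393870 ≈ 0.339

Pr(pest infestation | wilting, ¬underwatering) ≈ 0.339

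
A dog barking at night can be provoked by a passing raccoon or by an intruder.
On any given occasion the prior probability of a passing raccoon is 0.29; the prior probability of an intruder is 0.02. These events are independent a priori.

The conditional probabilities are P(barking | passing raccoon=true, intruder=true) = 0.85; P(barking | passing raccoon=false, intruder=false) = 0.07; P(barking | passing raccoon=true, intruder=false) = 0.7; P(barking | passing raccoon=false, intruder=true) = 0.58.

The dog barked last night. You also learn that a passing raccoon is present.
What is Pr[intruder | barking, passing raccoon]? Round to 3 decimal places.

Pr[intruder | barking, passing raccoon] ≈ 0.024

P(barking | passing raccoon) = 0.7*0.98 + 0.85*0.02 = 0.686000 + 0.017000 = 0.703000
The intruder-present share is 0.85*0.02 = 0.017000.
Hence the posterior is 0.017000/0.703000 ≈ 0.024.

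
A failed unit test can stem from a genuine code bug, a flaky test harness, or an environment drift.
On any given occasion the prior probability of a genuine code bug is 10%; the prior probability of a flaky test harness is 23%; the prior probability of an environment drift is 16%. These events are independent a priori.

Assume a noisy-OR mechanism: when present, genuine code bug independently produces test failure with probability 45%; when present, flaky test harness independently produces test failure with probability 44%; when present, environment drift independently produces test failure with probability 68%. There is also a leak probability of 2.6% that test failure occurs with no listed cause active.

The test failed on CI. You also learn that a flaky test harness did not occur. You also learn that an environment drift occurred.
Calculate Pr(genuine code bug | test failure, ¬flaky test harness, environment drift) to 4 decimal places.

Pr(genuine code bug | test failure, ¬flaky test harness, environment drift) ≈ 0.1180

Under noisy-OR, P(test failure | causes) = 1 − (1−0.026)·∏(1−qᵢ) over the active causes.
Numerator (weight on configurations with genuine code bug): 0.828576*0.1 = 0.082858
Denominator P(test failure | ¬flaky test harness, environment drift): 0.68832*0.9 + 0.828576*0.1 = 0.702346
Posterior = 0.082858 / 0.702346 ≈ 0.1180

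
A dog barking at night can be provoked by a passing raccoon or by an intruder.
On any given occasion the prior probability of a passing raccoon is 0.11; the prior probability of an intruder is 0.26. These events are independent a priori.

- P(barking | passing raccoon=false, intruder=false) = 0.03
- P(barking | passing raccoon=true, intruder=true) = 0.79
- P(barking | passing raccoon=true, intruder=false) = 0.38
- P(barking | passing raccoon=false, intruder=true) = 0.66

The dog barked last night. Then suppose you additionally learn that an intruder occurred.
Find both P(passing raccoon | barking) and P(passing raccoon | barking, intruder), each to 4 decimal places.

Numerator (weight on configurations with passing raccoon): 0.030932 + 0.022594 = 0.053526
The normalizing constant is 0.03×0.89×0.74 + 0.66×0.89×0.26 + 0.38×0.11×0.74 + 0.79×0.11×0.26 = 0.226008
Posterior = 0.053526 / 0.226008 ≈ 0.2368

Now also conditioning on intruder=true:
Sum P(barking|·) weighted by the priors over both values of passing raccoon:
  P(barking | intruder) = 0.66*0.89 + 0.79*0.11
        = 0.587400 + 0.086900 = 0.674300
Keeping only the passing raccoon-present terms gives 0.086900, so
  P(passing raccoon | barking, intruder) = 0.086900 / 0.674300 ≈ 0.1289

P(passing raccoon | barking) ≈ 0.2368; P(passing raccoon | barking, intruder) ≈ 0.1289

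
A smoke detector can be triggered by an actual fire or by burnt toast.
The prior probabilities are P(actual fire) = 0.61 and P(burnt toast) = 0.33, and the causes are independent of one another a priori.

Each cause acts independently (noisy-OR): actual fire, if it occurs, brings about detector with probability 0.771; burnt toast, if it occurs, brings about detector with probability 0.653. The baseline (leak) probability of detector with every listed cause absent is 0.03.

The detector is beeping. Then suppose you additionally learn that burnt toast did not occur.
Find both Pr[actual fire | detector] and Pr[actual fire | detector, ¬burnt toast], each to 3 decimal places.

Under noisy-OR, P(detector | causes) = 1 − (1−0.03)·∏(1−qᵢ) over the active causes.
Enumerate the 4 (actual fire, burnt toast) configurations and weight by the priors:
  P(detector) = 0.03×0.39×0.67 + 0.66341×0.39×0.33 + 0.77787×0.61×0.67 + 0.922921×0.61×0.33
        = 0.007839 + 0.085381 + 0.317915 + 0.185784 = 0.596919
The terms with actual fire present sum to 0.503699, so
  P(actual fire | detector) = 0.503699 / 0.596919 ≈ 0.844

Now also conditioning on burnt toast≠true:
Weight on actual fire=true, given the evidence: 0.77787·0.61 = 0.474501
The normalizing constant is 0.03·0.39 + 0.77787·0.61 = 0.486201
Posterior = 0.474501 / 0.486201 ≈ 0.976
With burnt toast excluded, actual fire must carry more of the explanatory weight for the detector.

Pr[actual fire | detector] ≈ 0.844; Pr[actual fire | detector, ¬burnt toast] ≈ 0.976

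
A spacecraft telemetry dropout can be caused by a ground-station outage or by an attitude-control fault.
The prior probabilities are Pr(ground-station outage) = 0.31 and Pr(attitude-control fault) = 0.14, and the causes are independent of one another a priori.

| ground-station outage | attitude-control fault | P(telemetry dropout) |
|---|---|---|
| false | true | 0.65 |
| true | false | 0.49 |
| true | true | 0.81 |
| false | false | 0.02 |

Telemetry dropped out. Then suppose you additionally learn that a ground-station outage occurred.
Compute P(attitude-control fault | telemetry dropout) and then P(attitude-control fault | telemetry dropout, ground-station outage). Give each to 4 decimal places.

P(attitude-control fault | telemetry dropout) ≈ 0.4073; P(attitude-control fault | telemetry dropout, ground-station outage) ≈ 0.2120

Sum P(telemetry dropout|·) weighted by the priors over the 4 (ground-station outage, attitude-control fault) configurations:
  P(telemetry dropout) = 0.02*0.69*0.86 + 0.65*0.69*0.14 + 0.49*0.31*0.86 + 0.81*0.31*0.14
        = 0.011868 + 0.062790 + 0.130634 + 0.035154 = 0.240446
Configurations with attitude-control fault contribute 0.097944, so
  P(attitude-control fault | telemetry dropout) = 0.097944 / 0.240446 ≈ 0.4073

Now condition on the additional information:
For the numerator, keep only attitude-control fault=true terms: 0.81×0.14 = 0.113400
Denominator P(telemetry dropout | ground-station outage): 0.49×0.86 + 0.81×0.14 = 0.534800
P(attitude-control fault | telemetry dropout, ground-station outage) = 0.113400/0.534800 ≈ 0.2120
The drop from 0.4073 to 0.2120 is the explaining-away (discounting) effect.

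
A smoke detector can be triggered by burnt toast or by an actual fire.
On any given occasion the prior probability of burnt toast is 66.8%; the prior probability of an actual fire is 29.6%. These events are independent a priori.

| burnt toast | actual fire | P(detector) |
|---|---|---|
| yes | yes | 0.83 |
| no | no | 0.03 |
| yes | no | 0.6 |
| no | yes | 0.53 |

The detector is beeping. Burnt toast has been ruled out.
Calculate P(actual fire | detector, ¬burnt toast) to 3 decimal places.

P(actual fire | detector, ¬burnt toast) ≈ 0.881

Weight on actual fire=true, given the evidence: 0.53·0.296 = 0.156880
Denominator P(detector | ¬burnt toast): 0.03·0.704 + 0.53·0.296 = 0.178000
P(actual fire | detector, ¬burnt toast) = 0.156880/0.178000 ≈ 0.881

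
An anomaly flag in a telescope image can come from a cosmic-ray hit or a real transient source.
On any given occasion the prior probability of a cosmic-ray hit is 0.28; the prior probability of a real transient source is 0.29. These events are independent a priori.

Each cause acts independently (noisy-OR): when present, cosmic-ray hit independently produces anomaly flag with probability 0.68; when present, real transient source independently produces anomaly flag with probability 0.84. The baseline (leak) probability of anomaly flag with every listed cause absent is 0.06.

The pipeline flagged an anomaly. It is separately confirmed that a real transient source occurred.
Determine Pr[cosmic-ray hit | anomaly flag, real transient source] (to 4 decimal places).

Under noisy-OR, P(anomaly flag | causes) = 1 − (1−0.06)·∏(1−qᵢ) over the active causes.
P(anomaly flag | real transient source) = 0.8496*0.72 + 0.951872*0.28 = 0.611712 + 0.266524 = 0.878236
The cosmic-ray hit-present share is 0.951872*0.28 = 0.266524.
Hence the posterior is 0.266524/0.878236 ≈ 0.3035.

Pr[cosmic-ray hit | anomaly flag, real transient source] ≈ 0.3035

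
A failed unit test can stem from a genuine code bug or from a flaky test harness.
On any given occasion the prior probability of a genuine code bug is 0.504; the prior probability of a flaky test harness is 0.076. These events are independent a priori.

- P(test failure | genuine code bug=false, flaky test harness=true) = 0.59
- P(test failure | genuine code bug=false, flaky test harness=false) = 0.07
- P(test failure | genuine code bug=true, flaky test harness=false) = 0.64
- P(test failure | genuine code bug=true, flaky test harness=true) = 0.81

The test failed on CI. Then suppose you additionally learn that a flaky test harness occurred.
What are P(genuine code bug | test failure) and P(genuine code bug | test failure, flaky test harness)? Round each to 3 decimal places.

Enumerate the 4 (genuine code bug, flaky test harness) configurations and weight by the priors:
  P(test failure) = 0.07×0.496×0.924 + 0.59×0.496×0.076 + 0.64×0.504×0.924 + 0.81×0.504×0.076
        = 0.032081 + 0.022241 + 0.298045 + 0.031026 = 0.383393
The terms with genuine code bug present sum to 0.329071, so
  P(genuine code bug | test failure) = 0.329071 / 0.383393 ≈ 0.858

With the extra evidence:
Numerator (weight on configurations with genuine code bug): 0.81×0.504 = 0.408240
Normalizer over all consistent configurations: 0.59×0.496 + 0.81×0.504 = 0.700880
Posterior = 0.408240 / 0.700880 ≈ 0.582

P(genuine code bug | test failure) ≈ 0.858; P(genuine code bug | test failure, flaky test harness) ≈ 0.582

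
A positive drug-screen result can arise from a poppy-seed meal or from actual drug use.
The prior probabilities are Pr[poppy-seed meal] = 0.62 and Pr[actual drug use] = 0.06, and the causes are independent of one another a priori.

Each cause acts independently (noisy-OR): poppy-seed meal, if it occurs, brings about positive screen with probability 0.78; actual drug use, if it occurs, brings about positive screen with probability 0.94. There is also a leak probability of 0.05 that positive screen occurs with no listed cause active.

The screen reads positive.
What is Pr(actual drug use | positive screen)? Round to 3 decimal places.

Pr(actual drug use | positive screen) ≈ 0.108

Under noisy-OR, P(positive screen | causes) = 1 − (1−0.05)·∏(1−qᵢ) over the active causes.
Sum P(positive screen|·) weighted by the priors over the 4 (poppy-seed meal, actual drug use) configurations:
  P(positive screen) = 0.05·0.38·0.94 + 0.943·0.38·0.06 + 0.791·0.62·0.94 + 0.98746·0.62·0.06
        = 0.017860 + 0.021500 + 0.460995 + 0.036734 = 0.537089
Keeping only the actual drug use-present terms gives 0.058234, so
  P(actual drug use | positive screen) = 0.058234 / 0.537089 ≈ 0.108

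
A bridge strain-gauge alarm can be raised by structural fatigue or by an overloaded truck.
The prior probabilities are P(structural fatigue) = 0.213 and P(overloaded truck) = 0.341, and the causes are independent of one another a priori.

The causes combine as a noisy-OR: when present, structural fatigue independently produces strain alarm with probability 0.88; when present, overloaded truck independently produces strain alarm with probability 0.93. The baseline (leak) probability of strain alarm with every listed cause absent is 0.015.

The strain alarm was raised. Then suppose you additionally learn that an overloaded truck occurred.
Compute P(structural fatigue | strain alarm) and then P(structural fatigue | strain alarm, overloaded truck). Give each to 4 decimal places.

Under noisy-OR, P(strain alarm | causes) = 1 − (1−0.015)·∏(1−qᵢ) over the active causes.
Numerator (weight on configurations with structural fatigue): 0.123776 + 0.072032 = 0.195808
The normalizing constant is 0.015×0.787×0.659 + 0.93105×0.787×0.341 + 0.8818×0.213×0.659 + 0.991726×0.213×0.341 = 0.453450
Posterior = 0.195808 / 0.453450 ≈ 0.4318

Now also conditioning on overloaded truck=true:
P(strain alarm | overloaded truck) = 0.93105*0.787 + 0.991726*0.213 = 0.732736 + 0.211238 = 0.943974
The structural fatigue-present share is 0.991726*0.213 = 0.211238.
So P(structural fatigue | strain alarm, overloaded truck) = 0.211238/0.943974 ≈ 0.2238.
Conditioning on overloaded truck lowers the posterior on structural fatigue: the classic explaining-away effect in a common-effect structure.

P(structural fatigue | strain alarm) ≈ 0.4318; P(structural fatigue | strain alarm, overloaded truck) ≈ 0.2238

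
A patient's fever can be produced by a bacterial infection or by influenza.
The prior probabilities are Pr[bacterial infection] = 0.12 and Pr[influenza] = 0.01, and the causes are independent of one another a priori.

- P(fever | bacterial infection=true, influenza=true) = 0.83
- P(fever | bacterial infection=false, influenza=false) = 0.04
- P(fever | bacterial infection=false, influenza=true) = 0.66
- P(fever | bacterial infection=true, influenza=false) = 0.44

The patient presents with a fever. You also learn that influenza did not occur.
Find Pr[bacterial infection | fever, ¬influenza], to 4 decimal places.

Pr[bacterial infection | fever, ¬influenza] ≈ 0.6000

Numerator (weight on configurations with bacterial infection): 0.44×0.12 = 0.052800
Denominator P(fever | ¬influenza): 0.04×0.88 + 0.44×0.12 = 0.088000
P(bacterial infection | fever, ¬influenza) = 0.052800/0.088000 ≈ 0.6000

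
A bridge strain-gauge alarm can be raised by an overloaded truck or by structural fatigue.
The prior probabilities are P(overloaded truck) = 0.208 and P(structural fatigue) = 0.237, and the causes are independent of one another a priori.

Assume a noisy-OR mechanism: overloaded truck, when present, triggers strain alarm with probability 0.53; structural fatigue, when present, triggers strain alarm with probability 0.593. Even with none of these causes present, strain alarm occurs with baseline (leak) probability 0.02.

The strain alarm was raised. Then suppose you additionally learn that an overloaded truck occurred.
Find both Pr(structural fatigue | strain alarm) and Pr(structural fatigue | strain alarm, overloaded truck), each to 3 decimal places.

Under noisy-OR, P(strain alarm | causes) = 1 − (1−0.02)·∏(1−qᵢ) over the active causes.
Numerator (weight on configurations with structural fatigue): 0.112836 + 0.040055 = 0.152891
Denominator P(strain alarm): 0.02·0.792·0.763 + 0.60114·0.792·0.237 + 0.5394·0.208·0.763 + 0.812536·0.208·0.237 = 0.250582
Posterior = 0.152891 / 0.250582 ≈ 0.610

Now condition on the additional information:
P(strain alarm | overloaded truck) = 0.5394×0.763 + 0.812536×0.237 = 0.411562 + 0.192571 = 0.604133
Of this, 0.192571 comes from 0.812536×0.237 (the structural fatigue=true cases).
So P(structural fatigue | strain alarm, overloaded truck) = 0.192571/0.604133 ≈ 0.319.
— overloaded truck explains away the evidence for structural fatigue.

Pr(structural fatigue | strain alarm) ≈ 0.610; Pr(structural fatigue | strain alarm, overloaded truck) ≈ 0.319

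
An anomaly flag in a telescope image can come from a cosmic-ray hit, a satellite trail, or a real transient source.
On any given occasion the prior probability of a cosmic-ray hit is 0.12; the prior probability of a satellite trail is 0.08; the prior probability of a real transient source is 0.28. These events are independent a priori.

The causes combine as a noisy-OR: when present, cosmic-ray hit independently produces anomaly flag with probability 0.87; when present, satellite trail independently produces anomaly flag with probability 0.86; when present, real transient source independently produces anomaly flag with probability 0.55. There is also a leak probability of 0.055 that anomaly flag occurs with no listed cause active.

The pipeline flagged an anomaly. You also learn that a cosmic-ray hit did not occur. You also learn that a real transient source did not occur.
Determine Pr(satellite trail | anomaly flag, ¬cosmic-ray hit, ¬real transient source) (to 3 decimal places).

Under noisy-OR, P(anomaly flag | causes) = 1 − (1−0.055)·∏(1−qᵢ) over the active causes.
By total probability over both values of satellite trail:
  P(anomaly flag | ¬cosmic-ray hit, ¬real transient source) = 0.055×0.92 + 0.8677×0.08
        = 0.050600 + 0.069416 = 0.120016
Keeping only the satellite trail-present terms gives 0.069416, so
  P(satellite trail | anomaly flag, ¬cosmic-ray hit, ¬real transient source) = 0.069416 / 0.120016 ≈ 0.578

Pr(satellite trail | anomaly flag, ¬cosmic-ray hit, ¬real transient source) ≈ 0.578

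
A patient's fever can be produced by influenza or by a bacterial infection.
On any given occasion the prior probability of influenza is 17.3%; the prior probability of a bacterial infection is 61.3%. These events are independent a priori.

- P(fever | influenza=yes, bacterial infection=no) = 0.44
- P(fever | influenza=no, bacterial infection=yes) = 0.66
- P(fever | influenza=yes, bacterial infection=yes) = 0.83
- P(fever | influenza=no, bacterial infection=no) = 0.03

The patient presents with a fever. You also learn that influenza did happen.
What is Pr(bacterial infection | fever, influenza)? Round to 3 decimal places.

Enumerate both values of bacterial infection and weight by the priors:
  P(fever | influenza) = 0.44×0.387 + 0.83×0.613
        = 0.170280 + 0.508790 = 0.679070
The terms with bacterial infection present sum to 0.508790, so
  P(bacterial infection | fever, influenza) = 0.508790 / 0.679070 ≈ 0.749

Pr(bacterial infection | fever, influenza) ≈ 0.749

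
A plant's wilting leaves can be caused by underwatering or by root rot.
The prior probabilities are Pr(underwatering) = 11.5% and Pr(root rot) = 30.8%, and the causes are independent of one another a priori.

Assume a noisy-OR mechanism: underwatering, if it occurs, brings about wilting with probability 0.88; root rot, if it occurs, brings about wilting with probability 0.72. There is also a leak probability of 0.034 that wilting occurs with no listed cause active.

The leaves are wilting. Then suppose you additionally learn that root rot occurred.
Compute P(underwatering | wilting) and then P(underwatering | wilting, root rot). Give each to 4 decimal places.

P(underwatering | wilting) ≈ 0.3226; P(underwatering | wilting, root rot) ≈ 0.1470

Under noisy-OR, P(wilting | causes) = 1 − (1−0.034)·∏(1−qᵢ) over the active causes.
Enumerate the 4 (underwatering, root rot) configurations and weight by the priors:
  P(wilting) = 0.034·0.885·0.692 + 0.72952·0.885·0.308 + 0.88408·0.115·0.692 + 0.967542·0.115·0.308
        = 0.020822 + 0.198853 + 0.070355 + 0.034270 = 0.324300
Configurations with underwatering contribute 0.104625, so
  P(underwatering | wilting) = 0.104625 / 0.324300 ≈ 0.3226

With the extra evidence:
P(wilting | root rot) = 0.72952×0.885 + 0.967542×0.115 = 0.645625 + 0.111267 = 0.756892
The underwatering-present share is 0.967542×0.115 = 0.111267.
Hence the posterior is 0.111267/0.756892 ≈ 0.1470.
The drop from 0.3226 to 0.1470 is the explaining-away (discounting) effect.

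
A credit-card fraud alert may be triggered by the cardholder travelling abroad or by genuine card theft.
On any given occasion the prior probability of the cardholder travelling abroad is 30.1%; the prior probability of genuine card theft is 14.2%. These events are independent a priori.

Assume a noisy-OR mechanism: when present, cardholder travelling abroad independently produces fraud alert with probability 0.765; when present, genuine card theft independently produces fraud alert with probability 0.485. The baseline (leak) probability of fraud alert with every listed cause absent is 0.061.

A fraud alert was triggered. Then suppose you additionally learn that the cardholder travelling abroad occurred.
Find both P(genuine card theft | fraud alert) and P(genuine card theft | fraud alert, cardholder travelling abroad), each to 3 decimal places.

Under noisy-OR, P(fraud alert | causes) = 1 − (1−0.061)·∏(1−qᵢ) over the active causes.
Numerator (weight on configurations with genuine card theft): 0.051258 + 0.037885 = 0.089143
Denominator P(fraud alert): 0.061×0.699×0.858 + 0.516415×0.699×0.142 + 0.779335×0.301×0.858 + 0.886358×0.301×0.142 = 0.326996
P(genuine card theft | fraud alert) = 0.089143/0.326996 ≈ 0.273

With the extra evidence:
P(fraud alert | cardholder travelling abroad) = 0.779335*0.858 + 0.886358*0.142 = 0.668669 + 0.125863 = 0.794532
Restricting to configurations with genuine card theft present: 0.886358*0.142 = 0.125863.
Hence the posterior is 0.125863/0.794532 ≈ 0.158.

P(genuine card theft | fraud alert) ≈ 0.273; P(genuine card theft | fraud alert, cardholder travelling abroad) ≈ 0.158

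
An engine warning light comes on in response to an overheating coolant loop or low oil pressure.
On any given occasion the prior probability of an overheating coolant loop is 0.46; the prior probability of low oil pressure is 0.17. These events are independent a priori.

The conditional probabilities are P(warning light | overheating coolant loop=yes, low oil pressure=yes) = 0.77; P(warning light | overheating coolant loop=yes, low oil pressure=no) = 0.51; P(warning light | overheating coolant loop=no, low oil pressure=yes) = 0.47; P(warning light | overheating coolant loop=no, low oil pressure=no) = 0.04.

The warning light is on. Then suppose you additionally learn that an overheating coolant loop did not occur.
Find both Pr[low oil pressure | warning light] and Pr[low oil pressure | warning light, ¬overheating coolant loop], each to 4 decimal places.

Weight on low oil pressure=true, given the evidence: 0.043146 + 0.060214 = 0.103360
Normalizer over all consistent configurations: 0.04*0.54*0.83 + 0.47*0.54*0.17 + 0.51*0.46*0.83 + 0.77*0.46*0.17 = 0.316006
Posterior = 0.103360 / 0.316006 ≈ 0.3271

With the extra evidence:
P(warning light | ¬overheating coolant loop) = 0.04·0.83 + 0.47·0.17 = 0.033200 + 0.079900 = 0.113100
Restricting to configurations with low oil pressure present: 0.47·0.17 = 0.079900.
Hence the posterior is 0.079900/0.113100 ≈ 0.7065.

Pr[low oil pressure | warning light] ≈ 0.3271; Pr[low oil pressure | warning light, ¬overheating coolant loop] ≈ 0.7065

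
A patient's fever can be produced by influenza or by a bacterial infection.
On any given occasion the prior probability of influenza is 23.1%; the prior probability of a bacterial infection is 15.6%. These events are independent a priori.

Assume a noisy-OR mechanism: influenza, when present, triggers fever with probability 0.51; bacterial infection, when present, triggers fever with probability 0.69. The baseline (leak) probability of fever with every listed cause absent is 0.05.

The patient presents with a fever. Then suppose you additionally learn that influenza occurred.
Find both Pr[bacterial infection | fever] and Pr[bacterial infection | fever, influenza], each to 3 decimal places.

Under noisy-OR, P(fever | causes) = 1 − (1−0.05)·∏(1−qᵢ) over the active causes.
P(fever) = 0.05*0.769*0.844 + 0.7055*0.769*0.156 + 0.5345*0.231*0.844 + 0.855695*0.231*0.156 = 0.032452 + 0.084635 + 0.104208 + 0.030836 = 0.252131
Restricting to configurations with bacterial infection present: 0.084635 + 0.030836 = 0.115471.
P(bacterial infection | fever) = 0.115471 / 0.252131 ≈ 0.458

Now also conditioning on influenza=true:
Weight on bacterial infection=true, given the evidence: 0.855695*0.156 = 0.133488
The normalizing constant is 0.5345*0.844 + 0.855695*0.156 = 0.584606
Posterior = 0.133488 / 0.584606 ≈ 0.228

Pr[bacterial infection | fever] ≈ 0.458; Pr[bacterial infection | fever, influenza] ≈ 0.228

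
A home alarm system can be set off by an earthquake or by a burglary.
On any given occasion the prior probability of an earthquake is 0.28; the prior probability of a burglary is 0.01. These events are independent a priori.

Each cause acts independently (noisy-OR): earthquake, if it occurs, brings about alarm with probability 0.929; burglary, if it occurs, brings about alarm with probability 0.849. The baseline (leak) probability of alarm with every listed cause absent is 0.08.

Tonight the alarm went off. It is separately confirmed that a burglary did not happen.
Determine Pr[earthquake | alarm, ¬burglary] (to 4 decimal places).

Under noisy-OR, P(alarm | causes) = 1 − (1−0.08)·∏(1−qᵢ) over the active causes.
P(alarm | ¬burglary) = 0.08*0.72 + 0.93468*0.28 = 0.057600 + 0.261710 = 0.319310
Of this, 0.261710 comes from 0.93468*0.28 (the earthquake=true cases).
So P(earthquake | alarm, ¬burglary) = 0.261710/0.319310 ≈ 0.8196.

Pr[earthquake | alarm, ¬burglary] ≈ 0.8196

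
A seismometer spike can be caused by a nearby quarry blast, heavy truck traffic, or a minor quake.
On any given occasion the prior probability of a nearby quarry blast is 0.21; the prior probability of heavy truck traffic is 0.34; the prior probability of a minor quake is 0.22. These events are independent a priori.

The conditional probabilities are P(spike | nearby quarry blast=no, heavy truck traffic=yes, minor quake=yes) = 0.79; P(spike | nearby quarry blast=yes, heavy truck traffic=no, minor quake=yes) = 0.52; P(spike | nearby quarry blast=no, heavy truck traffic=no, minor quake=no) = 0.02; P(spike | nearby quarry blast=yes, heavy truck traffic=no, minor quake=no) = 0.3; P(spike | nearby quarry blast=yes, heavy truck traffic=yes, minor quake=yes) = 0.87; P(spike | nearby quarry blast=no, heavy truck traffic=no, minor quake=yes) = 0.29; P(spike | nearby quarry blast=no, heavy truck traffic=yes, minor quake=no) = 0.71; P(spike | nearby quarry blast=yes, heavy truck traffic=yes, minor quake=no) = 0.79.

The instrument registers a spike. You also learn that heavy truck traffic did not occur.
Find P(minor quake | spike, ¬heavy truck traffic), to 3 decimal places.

P(minor quake | spike, ¬heavy truck traffic) ≈ 0.548

By total probability over the 4 (nearby quarry blast, minor quake) configurations:
  P(spike | ¬heavy truck traffic) = 0.02*0.79*0.78 + 0.29*0.79*0.22 + 0.3*0.21*0.78 + 0.52*0.21*0.22
        = 0.012324 + 0.050402 + 0.049140 + 0.024024 = 0.135890
Configurations with minor quake contribute 0.074426, so
  P(minor quake | spike, ¬heavy truck traffic) = 0.074426 / 0.135890 ≈ 0.548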